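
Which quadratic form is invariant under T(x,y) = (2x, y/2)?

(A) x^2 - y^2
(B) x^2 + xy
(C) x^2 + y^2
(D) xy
D

T multiplies x by 2 and divides y by 2.
Substitute the transformed coordinates into each option and compare with the original:
(A) x^2 - y^2  ->  (2x)^2 - (y/2)^2 = 4x^2 - y^2/4   [differs from x^2 - y^2: not invariant]
(B) x^2 + xy  ->  (2x)^2 + (2x)(y/2) = 4x^2 + xy   [differs from x^2 + xy: not invariant]
(C) x^2 + y^2  ->  (2x)^2 + (y/2)^2 = 4x^2 + y^2/4   [differs from x^2 + y^2: not invariant]
(D) xy  ->  (2x)(y/2) = xy   [equals xy: invariant]

Only option (D), xy, is unchanged by the transformation.
The factors 2 and 1/2 cancel only in the pure product xy.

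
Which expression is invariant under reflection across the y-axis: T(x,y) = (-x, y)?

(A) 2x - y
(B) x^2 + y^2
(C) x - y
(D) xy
B

The map is reflection across the y-axis: T(x,y) = (-x, y).
Substitute the transformed coordinates into each option and compare with the original:
(A) 2x - y  ->  2(-x) - (y) = -2x - y   [differs from 2x - y: not invariant]
(B) x^2 + y^2  ->  (-x)^2 + (y)^2 = x^2 + y^2   [equals x^2 + y^2: invariant]
(C) x - y  ->  (-x) - (y) = -x - y   [differs from x - y: not invariant]
(D) xy  ->  (-x)(y) = -xy   [differs from xy: not invariant]

Only option (B), x^2 + y^2, is unchanged by the transformation.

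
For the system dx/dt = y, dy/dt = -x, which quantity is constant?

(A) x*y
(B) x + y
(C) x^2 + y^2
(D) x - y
C

A first integral I satisfies dI/dt = 0 along every solution. Differentiate each option and use the equation of motion:
(A) d/dt[x*y] = (dx/dt)y + x(dy/dt) = y^2 - x^2, not identically 0
(B) d/dt[x + y] = y + (-x) = y - x, not identically 0
(C) d/dt[x^2 + y^2] = 2x*dx/dt + 2y*dy/dt = 2x*y + 2y*(-x) = 0
(D) d/dt[x - y] = y - (-x) = x + y, not identically 0

Only (C) has zero time-derivative. So x^2 + y^2 (the squared radius; trajectories are circles) is the conserved quantity.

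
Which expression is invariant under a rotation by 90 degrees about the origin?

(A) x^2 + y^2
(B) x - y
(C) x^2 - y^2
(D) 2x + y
A

A rotation by 90 degrees sends (x, y) to (-y, x).
Substitute the transformed coordinates into each option and compare with the original:
(A) x^2 + y^2  ->  (-y)^2 + (x)^2 = x^2 + y^2   [equals x^2 + y^2: invariant]
(B) x - y  ->  (-y) - (x) = -x - y   [differs from x - y: not invariant]
(C) x^2 - y^2  ->  (-y)^2 - (x)^2 = -x^2 + y^2   [differs from x^2 - y^2: not invariant]
(D) 2x + y  ->  2(-y) + (x) = x - 2y   [differs from 2x + y: not invariant]

Only option (A), x^2 + y^2, is unchanged by the transformation.
Geometrically, x^2 + y^2 is the squared distance from the origin, which every rotation about the origin preserves.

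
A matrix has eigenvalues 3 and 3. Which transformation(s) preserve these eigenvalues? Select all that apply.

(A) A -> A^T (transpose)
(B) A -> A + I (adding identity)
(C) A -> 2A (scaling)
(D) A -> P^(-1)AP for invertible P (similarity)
A and D

Eigenvalues are preserved by:
1. Similarity transformations: A -> P^(-1)AP (same characteristic polynomial)
2. Transpose: A^T has the same eigenvalues as A

Eigenvalues are NOT preserved by:
- Adding identity: eigenvalues become 3+1, 3+1
- Scaling: eigenvalues become 6, 6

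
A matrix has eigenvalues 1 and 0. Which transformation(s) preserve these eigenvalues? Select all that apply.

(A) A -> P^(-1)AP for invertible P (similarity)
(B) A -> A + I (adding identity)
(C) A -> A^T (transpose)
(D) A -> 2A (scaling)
A and C

Eigenvalues are preserved by:
1. Similarity transformations: A -> P^(-1)AP (same characteristic polynomial)
2. Transpose: A^T has the same eigenvalues as A

Eigenvalues are NOT preserved by:
- Adding identity: eigenvalues become 1+1, 0+1
- Scaling: eigenvalues become 2, 0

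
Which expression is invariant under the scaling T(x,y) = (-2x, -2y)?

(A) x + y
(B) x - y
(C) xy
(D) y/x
D

Under the uniform scaling T(x,y) = (-2x, -2y):
Substitute the transformed coordinates into each option and compare with the original:
(A) x + y  ->  (-2x) + (-2y) = -2x - 2y   [differs from x + y: not invariant]
(B) x - y  ->  (-2x) - (-2y) = -2x + 2y   [differs from x - y: not invariant]
(C) xy  ->  (-2x)(-2y) = 4xy   [differs from xy: not invariant]
(D) y/x  ->  (-2y)/(-2x) = y/x   [equals y/x: invariant]

Only option (D), y/x, is unchanged by the transformation.
The common factor -2 cancels in a ratio of coordinates, while sums, products and sums of squares pick up factors of -2 or 4.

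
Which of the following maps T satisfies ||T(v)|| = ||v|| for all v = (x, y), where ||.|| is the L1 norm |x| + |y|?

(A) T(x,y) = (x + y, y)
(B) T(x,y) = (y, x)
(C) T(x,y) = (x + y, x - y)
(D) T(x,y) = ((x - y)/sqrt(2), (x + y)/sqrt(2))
B

A transformation preserves a norm if ||T(v)|| = ||v|| for every v; a single vector where the norm changes rules an option out.

(A) T(x,y) = (x + y, y): v = (0, 1) has norm |0| + |1| = 1, but T(v) = (1, 1) has norm 2 -- not preserved.
(B) T(x,y) = (y, x): preserves the norm -- it only permutes the coordinates and/or flips signs, which leaves |x| + |y| unchanged.
(C) T(x,y) = (x + y, x - y): v = (1, 0) has norm |1| + |0| = 1, but T(v) = (1, 1) has norm 2 -- not preserved.
(D) T(x,y) = ((x - y)/sqrt(2), (x + y)/sqrt(2)): v = (1, 0) has norm |1| + |0| = 1, but T(v) = (sqrt(2)/2, sqrt(2)/2) has norm sqrt(2) -- not preserved.

Therefore the answer is (B).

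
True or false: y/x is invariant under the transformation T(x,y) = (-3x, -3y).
True

Substitute T(x,y) = (-3x, -3y) into the expression and compare with the original.

Original: y/x
After applying T: (-3y)/(-3x) = y/x

This is identical to the original y/x, so the expression is invariant.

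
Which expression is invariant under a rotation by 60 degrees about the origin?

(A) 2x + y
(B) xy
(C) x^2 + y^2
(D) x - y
C

A rotation by 60 degrees sends (x, y) to (x/2 - sqrt(3)y/2, sqrt(3)x/2 + y/2).
Substitute the transformed coordinates into each option and compare with the original:
(A) 2x + y  ->  2(x/2 - sqrt(3)y/2) + (sqrt(3)x/2 + y/2) = sqrt(3)x/2 + x - sqrt(3)y + y/2   [differs from 2x + y: not invariant]
(B) xy  ->  (x/2 - sqrt(3)y/2)(sqrt(3)x/2 + y/2) = sqrt(3)x^2/4 - xy/2 - sqrt(3)y^2/4   [differs from xy: not invariant]
(C) x^2 + y^2  ->  (x/2 - sqrt(3)y/2)^2 + (sqrt(3)x/2 + y/2)^2 = x^2 + y^2   [equals x^2 + y^2: invariant]
(D) x - y  ->  (x/2 - sqrt(3)y/2) - (sqrt(3)x/2 + y/2) = -sqrt(3)x/2 + x/2 - sqrt(3)y/2 - y/2   [differs from x - y: not invariant]

Only option (C), x^2 + y^2, is unchanged by the transformation.
Geometrically, x^2 + y^2 is the squared distance from the origin, which every rotation about the origin preserves.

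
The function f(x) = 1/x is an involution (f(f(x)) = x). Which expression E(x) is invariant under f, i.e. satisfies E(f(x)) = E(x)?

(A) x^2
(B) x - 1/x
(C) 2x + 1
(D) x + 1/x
D

Replace x by f(x) = 1/x in each option and simplify. As a quick numerical cross-check, also compare E(3) with E(f(3)) = E(1/3).

(A) x^2  ->  (1/x)^2 = x^(-2); check: E(3) = 9 but E(1/3) = 1/9.   [not invariant]
(B) x - 1/x  ->  (1/x) - 1/(1/x) = -x + 1/x; check: E(3) = 8/3 but E(1/3) = -8/3.   [not invariant]
(C) 2x + 1  ->  2(1/x) + 1 = (x + 2)/x; check: E(3) = 7 but E(1/3) = 5/3.   [not invariant]
(D) x + 1/x  ->  (1/x) + 1/(1/x), which simplifies back to x + 1/x; check: E(3) = 10/3, E(1/3) = 10/3.   [invariant]

Only (D) is unchanged. E is symmetric under swapping x with f(x) = 1/x, which is exactly what an involution does.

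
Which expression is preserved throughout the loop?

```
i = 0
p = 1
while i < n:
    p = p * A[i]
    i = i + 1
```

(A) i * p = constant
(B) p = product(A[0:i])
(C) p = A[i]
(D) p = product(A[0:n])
B

A loop invariant must hold before the first iteration and be re-established by every execution of the body.

(B) p = product(A[0:i]): Initially i = 0 and p = 1 = product of the empty slice A[0:0]. If p = product(A[0:i]) holds at the top of an iteration, the body sets p to product(A[0:i]) * A[i] = product(A[0:i+1]) and then i to i+1, so the property is restored. At exit i = n, giving p = product(A[0:n]).

The other options fail:
(A) i * p = constant: initially i * p = 0, but after one iteration it is 1 * A[0], which is nonzero in general.
(C) p = A[i]: after the first iteration p = A[0] but i = 1; in general p is a product of several elements, not a single one.
(D) p = product(A[0:n]): false before the loop (p = 1, not the full product) -- it only becomes true at exit.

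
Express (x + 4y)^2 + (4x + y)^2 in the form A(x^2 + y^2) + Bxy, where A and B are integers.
17(x^2 + y^2) + 16xy

Expanding: (x + 4y)^2 = x^2 + 8xy + 16y^2
(4x + y)^2 = 16x^2 + 8xy + y^2
Sum = (1+16)(x^2+y^2) + 16xy = 17(x^2 + y^2) + 16xy
This is symmetric in x and y.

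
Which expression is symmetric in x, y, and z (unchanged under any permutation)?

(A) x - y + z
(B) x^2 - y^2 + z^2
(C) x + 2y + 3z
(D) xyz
D

A symmetric expression is unchanged when the variables are permuted; here the transformation to test is the swap (x, y) -> (y, x).
A symmetric expression must survive every permutation; the single swap x <-> y already eliminates the distractors, and the keyed expression is also unchanged by x <-> z and y <-> z (each variable enters it in exactly the same way).
Substitute the transformed coordinates into each option and compare with the original:
(A) x - y + z  ->  (y) - (x) + z = -x + y + z   [differs from x - y + z: not invariant]
(B) x^2 - y^2 + z^2  ->  (y)^2 - (x)^2 + z^2 = -x^2 + y^2 + z^2   [differs from x^2 - y^2 + z^2: not invariant]
(C) x + 2y + 3z  ->  (y) + 2(x) + 3z = 2x + y + 3z   [differs from x + 2y + 3z: not invariant]
(D) xyz  ->  (y)(x)z = xyz   [equals xyz: invariant]

Only option (D), xyz, is unchanged by the transformation.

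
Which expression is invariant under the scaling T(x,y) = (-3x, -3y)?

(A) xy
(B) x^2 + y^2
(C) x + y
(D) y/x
D

Under the uniform scaling T(x,y) = (-3x, -3y):
Substitute the transformed coordinates into each option and compare with the original:
(A) xy  ->  (-3x)(-3y) = 9xy   [differs from xy: not invariant]
(B) x^2 + y^2  ->  (-3x)^2 + (-3y)^2 = 9x^2 + 9y^2   [differs from x^2 + y^2: not invariant]
(C) x + y  ->  (-3x) + (-3y) = -3x - 3y   [differs from x + y: not invariant]
(D) y/x  ->  (-3y)/(-3x) = y/x   [equals y/x: invariant]

Only option (D), y/x, is unchanged by the transformation.
The common factor -3 cancels in a ratio of coordinates, while sums, products and sums of squares pick up factors of -3 or 9.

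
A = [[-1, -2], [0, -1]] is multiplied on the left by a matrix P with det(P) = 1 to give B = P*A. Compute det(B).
1

By the multiplicative property of determinants, det(B) = det(P*A) = det(P) * det(A) = det(A),
so the determinant is invariant under multiplication by any determinant-1 matrix; we just need det(A).

det(A) = (-1)(-1) - (-2)(0) = 1 - 0 = 1

Therefore det(B) = 1 * 1 = 1.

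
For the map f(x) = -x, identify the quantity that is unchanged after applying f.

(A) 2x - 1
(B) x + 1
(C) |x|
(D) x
C

For f(x) = -x:
Applying f replaces x by -x. Since |-x| = |x|, the absolute value is unchanged by f, whereas x -> -x, 2x - 1 -> -2x - 1 and x + 1 -> -x + 1 all change.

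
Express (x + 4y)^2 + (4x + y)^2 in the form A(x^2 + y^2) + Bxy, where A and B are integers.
17(x^2 + y^2) + 16xy

Expanding: (x + 4y)^2 = x^2 + 8xy + 16y^2
(4x + y)^2 = 16x^2 + 8xy + y^2
Sum = (1+16)(x^2+y^2) + 16xy = 17(x^2 + y^2) + 16xy
This is symmetric in x and y.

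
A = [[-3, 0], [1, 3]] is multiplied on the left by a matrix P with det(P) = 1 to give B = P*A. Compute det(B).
-9

By the multiplicative property of determinants, det(B) = det(P*A) = det(P) * det(A) = det(A),
so the determinant is invariant under multiplication by any determinant-1 matrix; we just need det(A).

det(A) = (-3)(3) - (0)(1) = -9 - 0 = -9

Therefore det(B) = 1 * (-9) = -9.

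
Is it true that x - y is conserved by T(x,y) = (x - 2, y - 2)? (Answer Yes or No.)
Yes

Substitute T(x,y) = (x - 2, y - 2) into the expression and compare with the original.

Original: x - y
After applying T: (x - 2) - (y - 2) = x - y

This is identical to the original x - y, so the expression is invariant.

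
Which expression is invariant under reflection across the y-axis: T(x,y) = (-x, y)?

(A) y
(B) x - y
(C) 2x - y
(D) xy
A

The map is reflection across the y-axis: T(x,y) = (-x, y).
Substitute the transformed coordinates into each option and compare with the original:
(A) y  ->  (y) = y   [equals y: invariant]
(B) x - y  ->  (-x) - (y) = -x - y   [differs from x - y: not invariant]
(C) 2x - y  ->  2(-x) - (y) = -2x - y   [differs from 2x - y: not invariant]
(D) xy  ->  (-x)(y) = -xy   [differs from xy: not invariant]

Only option (A), y, is unchanged by the transformation.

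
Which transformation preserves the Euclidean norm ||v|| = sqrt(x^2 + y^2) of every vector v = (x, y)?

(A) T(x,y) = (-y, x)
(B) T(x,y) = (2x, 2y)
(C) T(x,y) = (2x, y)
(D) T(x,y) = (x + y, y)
A

A transformation preserves a norm if ||T(v)|| = ||v|| for every v; a single vector where the norm changes rules an option out.

(A) T(x,y) = (-y, x): preserves the norm -- it is an orthogonal map (a rotation/reflection), and (-y)^2 + (x)^2 simplifies to x^2 + y^2.
(B) T(x,y) = (2x, 2y): v = (1, 0) has norm sqrt((1)^2 + (0)^2) = 1, but T(v) = (2, 0) has norm 2 -- not preserved.
(C) T(x,y) = (2x, y): v = (1, 0) has norm sqrt((1)^2 + (0)^2) = 1, but T(v) = (2, 0) has norm 2 -- not preserved.
(D) T(x,y) = (x + y, y): v = (0, 1) has norm sqrt((0)^2 + (1)^2) = 1, but T(v) = (1, 1) has norm sqrt(2) -- not preserved.

Therefore the answer is (A).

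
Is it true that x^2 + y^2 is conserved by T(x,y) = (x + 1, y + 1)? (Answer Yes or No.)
No

Substitute T(x,y) = (x + 1, y + 1) into the expression and compare with the original.

Original: x^2 + y^2
After applying T: (x + 1)^2 + (y + 1)^2 = x^2 + 2x + y^2 + 2y + 2

This differs from the original x^2 + y^2 (difference: 2x + 2y + 2), so the expression is NOT invariant.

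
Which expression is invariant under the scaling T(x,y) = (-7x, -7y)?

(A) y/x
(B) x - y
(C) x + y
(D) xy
A

Under the uniform scaling T(x,y) = (-7x, -7y):
Substitute the transformed coordinates into each option and compare with the original:
(A) y/x  ->  (-7y)/(-7x) = y/x   [equals y/x: invariant]
(B) x - y  ->  (-7x) - (-7y) = -7x + 7y   [differs from x - y: not invariant]
(C) x + y  ->  (-7x) + (-7y) = -7x - 7y   [differs from x + y: not invariant]
(D) xy  ->  (-7x)(-7y) = 49xy   [differs from xy: not invariant]

Only option (A), y/x, is unchanged by the transformation.
The common factor -7 cancels in a ratio of coordinates, while sums, products and sums of squares pick up factors of -7 or 49.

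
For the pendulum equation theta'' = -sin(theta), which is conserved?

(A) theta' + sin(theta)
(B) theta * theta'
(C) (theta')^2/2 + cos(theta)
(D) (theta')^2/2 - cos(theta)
D

A first integral I satisfies dI/dt = 0 along every solution. Differentiate each option and use the equation of motion:
(A) d/dt[theta' + sin(theta)] = theta'' + cos(theta) theta' = -sin(theta) + theta' cos(theta), not identically 0
(B) d/dt[theta * theta'] = (theta')^2 + theta theta'' = (theta')^2 - theta sin(theta), not identically 0
(C) d/dt[(theta')^2/2 + cos(theta)] = theta' theta'' - sin(theta) theta' = -2 theta' sin(theta), not identically 0
(D) d/dt[(theta')^2/2 - cos(theta)] = theta' theta'' + sin(theta) theta' = theta'(-sin(theta)) + theta' sin(theta) = 0

Only (D) has zero time-derivative. This is the total energy: kinetic (theta')^2/2 plus potential -cos(theta).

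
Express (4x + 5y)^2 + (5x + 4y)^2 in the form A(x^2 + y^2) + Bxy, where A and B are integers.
41(x^2 + y^2) + 80xy

Expanding: (4x + 5y)^2 = 16x^2 + 40xy + 25y^2
(5x + 4y)^2 = 25x^2 + 40xy + 16y^2
Sum = (16+25)(x^2+y^2) + 80xy = 41(x^2 + y^2) + 80xy
This is symmetric in x and y.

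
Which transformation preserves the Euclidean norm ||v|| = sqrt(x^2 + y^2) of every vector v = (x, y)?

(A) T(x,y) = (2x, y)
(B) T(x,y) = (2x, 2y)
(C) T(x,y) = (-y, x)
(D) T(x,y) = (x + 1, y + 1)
C

A transformation preserves a norm if ||T(v)|| = ||v|| for every v; a single vector where the norm changes rules an option out.

(A) T(x,y) = (2x, y): v = (1, 0) has norm sqrt((1)^2 + (0)^2) = 1, but T(v) = (2, 0) has norm 2 -- not preserved.
(B) T(x,y) = (2x, 2y): v = (1, 0) has norm sqrt((1)^2 + (0)^2) = 1, but T(v) = (2, 0) has norm 2 -- not preserved.
(C) T(x,y) = (-y, x): preserves the norm -- it is an orthogonal map (a rotation/reflection), and (-y)^2 + (x)^2 simplifies to x^2 + y^2.
(D) T(x,y) = (x + 1, y + 1): v = (1, 0) has norm sqrt((1)^2 + (0)^2) = 1, but T(v) = (2, 1) has norm sqrt(5) -- not preserved.

Therefore the answer is (C).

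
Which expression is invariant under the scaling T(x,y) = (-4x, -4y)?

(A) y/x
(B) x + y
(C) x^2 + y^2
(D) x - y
A

Under the uniform scaling T(x,y) = (-4x, -4y):
Substitute the transformed coordinates into each option and compare with the original:
(A) y/x  ->  (-4y)/(-4x) = y/x   [equals y/x: invariant]
(B) x + y  ->  (-4x) + (-4y) = -4x - 4y   [differs from x + y: not invariant]
(C) x^2 + y^2  ->  (-4x)^2 + (-4y)^2 = 16x^2 + 16y^2   [differs from x^2 + y^2: not invariant]
(D) x - y  ->  (-4x) - (-4y) = -4x + 4y   [differs from x - y: not invariant]

Only option (A), y/x, is unchanged by the transformation.
The common factor -4 cancels in a ratio of coordinates, while sums, products and sums of squares pick up factors of -4 or 16.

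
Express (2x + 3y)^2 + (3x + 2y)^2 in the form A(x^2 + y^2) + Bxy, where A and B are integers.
13(x^2 + y^2) + 24xy

Expanding: (2x + 3y)^2 = 4x^2 + 12xy + 9y^2
(3x + 2y)^2 = 9x^2 + 12xy + 4y^2
Sum = (4+9)(x^2+y^2) + 24xy = 13(x^2 + y^2) + 24xy
This is symmetric in x and y.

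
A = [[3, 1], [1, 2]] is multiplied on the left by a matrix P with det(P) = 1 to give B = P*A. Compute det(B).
5

By the multiplicative property of determinants, det(B) = det(P*A) = det(P) * det(A) = det(A),
so the determinant is invariant under multiplication by any determinant-1 matrix; we just need det(A).

det(A) = (3)(2) - (1)(1) = 6 - 1 = 5

Therefore det(B) = 1 * 5 = 5.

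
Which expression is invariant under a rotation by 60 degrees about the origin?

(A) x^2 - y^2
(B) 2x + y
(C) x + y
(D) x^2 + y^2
D

A rotation by 60 degrees sends (x, y) to (x/2 - sqrt(3)y/2, sqrt(3)x/2 + y/2).
Substitute the transformed coordinates into each option and compare with the original:
(A) x^2 - y^2  ->  (x/2 - sqrt(3)y/2)^2 - (sqrt(3)x/2 + y/2)^2 = -x^2/2 - sqrt(3)xy + y^2/2   [differs from x^2 - y^2: not invariant]
(B) 2x + y  ->  2(x/2 - sqrt(3)y/2) + (sqrt(3)x/2 + y/2) = sqrt(3)x/2 + x - sqrt(3)y + y/2   [differs from 2x + y: not invariant]
(C) x + y  ->  (x/2 - sqrt(3)y/2) + (sqrt(3)x/2 + y/2) = x/2 + sqrt(3)x/2 - sqrt(3)y/2 + y/2   [differs from x + y: not invariant]
(D) x^2 + y^2  ->  (x/2 - sqrt(3)y/2)^2 + (sqrt(3)x/2 + y/2)^2 = x^2 + y^2   [equals x^2 + y^2: invariant]

Only option (D), x^2 + y^2, is unchanged by the transformation.
Geometrically, x^2 + y^2 is the squared distance from the origin, which every rotation about the origin preserves.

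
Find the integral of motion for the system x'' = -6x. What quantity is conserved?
E = (x')^2 + 6x^2

Multiply the equation by x':
x' * x'' = -6x * x'
The left side is d/dt[(x')^2/2] and the right side is d/dt[-6x^2/2], so
d/dt[(x')^2/2 + 6x^2/2] = 0, i.e. (x')^2/2 + 6x^2/2 = constant.
Multiplying by 2, the integral of motion is E = (x')^2 + 6x^2.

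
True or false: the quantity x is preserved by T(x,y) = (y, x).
False

Substitute T(x,y) = (y, x) into the expression and compare with the original.

Original: x
After applying T: (y) = y

This differs from the original x (difference: -x + y), so the expression is NOT invariant.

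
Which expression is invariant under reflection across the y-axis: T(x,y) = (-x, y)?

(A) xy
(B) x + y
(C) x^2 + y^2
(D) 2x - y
C

The map is reflection across the y-axis: T(x,y) = (-x, y).
Substitute the transformed coordinates into each option and compare with the original:
(A) xy  ->  (-x)(y) = -xy   [differs from xy: not invariant]
(B) x + y  ->  (-x) + (y) = -x + y   [differs from x + y: not invariant]
(C) x^2 + y^2  ->  (-x)^2 + (y)^2 = x^2 + y^2   [equals x^2 + y^2: invariant]
(D) 2x - y  ->  2(-x) - (y) = -2x - y   [differs from 2x - y: not invariant]

Only option (C), x^2 + y^2, is unchanged by the transformation.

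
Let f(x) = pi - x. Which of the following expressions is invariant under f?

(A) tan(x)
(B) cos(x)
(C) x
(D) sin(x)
D

For f(x) = pi - x:
sin(pi - x) = sin(x), so sine is invariant under this transformation.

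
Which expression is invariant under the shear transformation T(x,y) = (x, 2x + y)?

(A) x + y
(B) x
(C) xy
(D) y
B

Under the shear T(x,y) = (x, 2x + y):
Substitute the transformed coordinates into each option and compare with the original:
(A) x + y  ->  (x) + (2x + y) = 3x + y   [differs from x + y: not invariant]
(B) x  ->  (x) = x   [equals x: invariant]
(C) xy  ->  (x)(2x + y) = 2x^2 + xy   [differs from xy: not invariant]
(D) y  ->  (2x + y) = 2x + y   [differs from y: not invariant]

Only option (B), x, is unchanged by the transformation.
A vertical shear moves points parallel to the y-axis, so the x-coordinate (and any function of x alone) is unchanged.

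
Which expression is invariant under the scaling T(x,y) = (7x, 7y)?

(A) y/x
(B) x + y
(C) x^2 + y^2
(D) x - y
A

Under the uniform scaling T(x,y) = (7x, 7y):
Substitute the transformed coordinates into each option and compare with the original:
(A) y/x  ->  (7y)/(7x) = y/x   [equals y/x: invariant]
(B) x + y  ->  (7x) + (7y) = 7x + 7y   [differs from x + y: not invariant]
(C) x^2 + y^2  ->  (7x)^2 + (7y)^2 = 49x^2 + 49y^2   [differs from x^2 + y^2: not invariant]
(D) x - y  ->  (7x) - (7y) = 7x - 7y   [differs from x - y: not invariant]

Only option (A), y/x, is unchanged by the transformation.
The common factor 7 cancels in a ratio of coordinates, while sums, products and sums of squares pick up factors of 7 or 49.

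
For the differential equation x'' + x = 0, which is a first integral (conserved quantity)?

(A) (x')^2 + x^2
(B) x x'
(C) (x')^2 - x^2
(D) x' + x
A

A first integral I satisfies dI/dt = 0 along every solution. Differentiate each option and use the equation of motion:
(A) d/dt[(x')^2 + x^2] = 2x'x'' + 2x x' = 2x'(-x) + 2x x' = 0
(B) d/dt[x x'] = (x')^2 + x x'' = (x')^2 - x^2, not identically 0
(C) d/dt[(x')^2 - x^2] = 2x'x'' - 2x x' = -4x x', not identically 0
(D) d/dt[x' + x] = x'' + x' = -x + x', not identically 0

Only (A) has zero time-derivative. So the energy-like quantity (x')^2 + x^2 is the first integral.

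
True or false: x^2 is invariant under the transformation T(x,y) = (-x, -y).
True

Substitute T(x,y) = (-x, -y) into the expression and compare with the original.

Original: x^2
After applying T: (-x)^2 = x^2

This is identical to the original x^2, so the expression is invariant.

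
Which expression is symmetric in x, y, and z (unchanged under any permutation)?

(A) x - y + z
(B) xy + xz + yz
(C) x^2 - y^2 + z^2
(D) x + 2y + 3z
B

A symmetric expression is unchanged when the variables are permuted; here the transformation to test is the swap (x, y) -> (y, x).
A symmetric expression must survive every permutation; the single swap x <-> y already eliminates the distractors, and the keyed expression is also unchanged by x <-> z and y <-> z (each variable enters it in exactly the same way).
Substitute the transformed coordinates into each option and compare with the original:
(A) x - y + z  ->  (y) - (x) + z = -x + y + z   [differs from x - y + z: not invariant]
(B) xy + xz + yz  ->  (y)(x) + (y)z + (x)z = xy + xz + yz   [equals xy + xz + yz: invariant]
(C) x^2 - y^2 + z^2  ->  (y)^2 - (x)^2 + z^2 = -x^2 + y^2 + z^2   [differs from x^2 - y^2 + z^2: not invariant]
(D) x + 2y + 3z  ->  (y) + 2(x) + 3z = 2x + y + 3z   [differs from x + 2y + 3z: not invariant]

Only option (B), xy + xz + yz, is unchanged by the transformation.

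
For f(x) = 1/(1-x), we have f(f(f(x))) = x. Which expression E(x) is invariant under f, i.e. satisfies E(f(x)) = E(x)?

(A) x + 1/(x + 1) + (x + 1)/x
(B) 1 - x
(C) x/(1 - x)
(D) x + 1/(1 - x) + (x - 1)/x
D

Replace x by f(x) = 1/(1 - x) in each option and simplify. As a quick numerical cross-check, also compare E(3) with E(f(3)) = E(-1/2).

(A) x + 1/(x + 1) + (x + 1)/x  ->  (1/(1 - x)) + 1/((1/(1 - x)) + 1) + ((1/(1 - x)) + 1)/(1/(1 - x)) = (-x^3 + 6x^2 - 11x + 7)/(x^2 - 3x + 2); check: E(3) = 55/12 but E(-1/2) = 1/2.   [not invariant]
(B) 1 - x  ->  1 - (1/(1 - x)) = x/(x - 1); check: E(3) = -2 but E(-1/2) = 3/2.   [not invariant]
(C) x/(1 - x)  ->  (1/(1 - x))/(1 - (1/(1 - x))) = -1/x; check: E(3) = -3/2 but E(-1/2) = -1/3.   [not invariant]
(D) x + 1/(1 - x) + (x - 1)/x  ->  (1/(1 - x)) + 1/(1 - (1/(1 - x))) + ((1/(1 - x)) - 1)/(1/(1 - x)), which simplifies back to x + 1/(1 - x) + (x - 1)/x; check: E(3) = 19/6, E(-1/2) = 19/6.   [invariant]

Only (D) is unchanged. Indeed f(f(x)) = 1/(1 - 1/(1-x)) = (1-x)/(-x) = (x-1)/x, so E(x) = x + f(x) + f(f(x)) is the sum over the whole 3-cycle; applying f just permutes the three terms cyclically (x -> f(x) -> f(f(x)) -> x), leaving the sum unchanged.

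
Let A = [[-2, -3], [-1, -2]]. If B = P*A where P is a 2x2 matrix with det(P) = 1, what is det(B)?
1

By the multiplicative property of determinants, det(B) = det(P*A) = det(P) * det(A) = det(A),
so the determinant is invariant under multiplication by any determinant-1 matrix; we just need det(A).

det(A) = (-2)(-2) - (-3)(-1) = 4 - 3 = 1

Therefore det(B) = 1 * 1 = 1.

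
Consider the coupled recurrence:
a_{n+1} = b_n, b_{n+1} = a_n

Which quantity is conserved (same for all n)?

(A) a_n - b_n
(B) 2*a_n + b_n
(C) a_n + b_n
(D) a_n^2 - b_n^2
C

Replace a_n by a_{n+1} = b_n and b_n by b_{n+1} = a_n in each option and simplify:
(A) a_n - b_n  ->  (b_n) - (a_n) = -a_n + b_n   [not conserved]
(B) 2*a_n + b_n  ->  2*(b_n) + (a_n) = a_n + 2*b_n   [not conserved]
(C) a_n + b_n  ->  (b_n) + (a_n) = a_n + b_n   [conserved]
(D) a_n^2 - b_n^2  ->  (b_n)^2 - (a_n)^2 = -a_n^2 + b_n^2   [not conserved]

Only (C) a_n + b_n returns to itself after one step, so it is the conserved quantity.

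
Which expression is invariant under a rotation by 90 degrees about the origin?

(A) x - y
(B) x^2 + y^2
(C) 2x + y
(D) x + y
B

A rotation by 90 degrees sends (x, y) to (-y, x).
Substitute the transformed coordinates into each option and compare with the original:
(A) x - y  ->  (-y) - (x) = -x - y   [differs from x - y: not invariant]
(B) x^2 + y^2  ->  (-y)^2 + (x)^2 = x^2 + y^2   [equals x^2 + y^2: invariant]
(C) 2x + y  ->  2(-y) + (x) = x - 2y   [differs from 2x + y: not invariant]
(D) x + y  ->  (-y) + (x) = x - y   [differs from x + y: not invariant]

Only option (B), x^2 + y^2, is unchanged by the transformation.
Geometrically, x^2 + y^2 is the squared distance from the origin, which every rotation about the origin preserves.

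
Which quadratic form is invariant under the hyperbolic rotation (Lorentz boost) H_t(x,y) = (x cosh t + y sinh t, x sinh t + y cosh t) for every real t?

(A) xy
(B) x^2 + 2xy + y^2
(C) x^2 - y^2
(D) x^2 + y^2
C

Write x' = x cosh t + y sinh t, y' = x sinh t + y cosh t and substitute into each option:
(A) xy: (x cosh t + y sinh t)(x sinh t + y cosh t) = xy(cosh^2 t + sinh^2 t) + (x^2 + y^2) sinh t cosh t = xy cosh 2t + (x^2 + y^2)(sinh 2t)/2   [not invariant for t != 0]
(B) x^2 + 2xy + y^2: (x' + y')^2 with x' + y' = (x + y)(cosh t + sinh t) = (x + y)e^t, so it becomes (x + y)^2 e^(2t)   [not invariant for t != 0]
(C) x^2 - y^2: (x cosh t + y sinh t)^2 - (x sinh t + y cosh t)^2 = x^2(cosh^2 t - sinh^2 t) + 2xy(cosh t sinh t - sinh t cosh t) + y^2(sinh^2 t - cosh^2 t) = x^2 - y^2   [invariant, using cosh^2 t - sinh^2 t = 1]
(D) x^2 + y^2: (x cosh t + y sinh t)^2 + (x sinh t + y cosh t)^2 = (x^2 + y^2)(cosh^2 t + sinh^2 t) + 4xy sinh t cosh t = (x^2 + y^2) cosh 2t + 2xy sinh 2t   [not invariant for t != 0]

Only (C) x^2 - y^2 is unchanged; it is the Minkowski form preserved by Lorentz boosts, just as x^2 + y^2 is preserved by ordinary rotations.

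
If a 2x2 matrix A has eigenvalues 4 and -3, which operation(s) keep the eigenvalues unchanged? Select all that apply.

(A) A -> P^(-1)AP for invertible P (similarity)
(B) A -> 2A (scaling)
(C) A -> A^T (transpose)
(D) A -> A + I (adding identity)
A and C

Eigenvalues are preserved by:
1. Similarity transformations: A -> P^(-1)AP (same characteristic polynomial)
2. Transpose: A^T has the same eigenvalues as A

Eigenvalues are NOT preserved by:
- Adding identity: eigenvalues become 4+1, -3+1
- Scaling: eigenvalues become 8, -6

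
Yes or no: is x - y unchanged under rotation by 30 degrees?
No

Applying rotation by 30 degrees: x' = x*cos(30 degrees) - y*sin(30 degrees) = sqrt(3)x/2 - y/2, y' = x*sin(30 degrees) + y*cos(30 degrees) = x/2 + sqrt(3)y/2

Substituting into x - y:
(sqrt(3)x/2 - y/2) - (x/2 + sqrt(3)y/2)
= -x/2 + sqrt(3)x/2 - sqrt(3)y/2 - y/2

This differs from the original expression x - y, so it is NOT invariant.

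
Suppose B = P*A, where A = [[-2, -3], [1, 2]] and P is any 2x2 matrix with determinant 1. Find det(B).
-1

By the multiplicative property of determinants, det(B) = det(P*A) = det(P) * det(A) = det(A),
so the determinant is invariant under multiplication by any determinant-1 matrix; we just need det(A).

det(A) = (-2)(2) - (-3)(1) = -4 - (-3) = -1

Therefore det(B) = 1 * (-1) = -1.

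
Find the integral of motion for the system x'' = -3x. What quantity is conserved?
E = (x')^2 + 3x^2

Multiply the equation by x':
x' * x'' = -3x * x'
The left side is d/dt[(x')^2/2] and the right side is d/dt[-3x^2/2], so
d/dt[(x')^2/2 + 3x^2/2] = 0, i.e. (x')^2/2 + 3x^2/2 = constant.
Multiplying by 2, the integral of motion is E = (x')^2 + 3x^2.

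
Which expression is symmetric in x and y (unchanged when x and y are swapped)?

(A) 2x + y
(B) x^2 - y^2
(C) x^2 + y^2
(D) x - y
C

A symmetric expression is unchanged when the variables are permuted; here the transformation to test is the swap (x, y) -> (y, x).
Substitute the transformed coordinates into each option and compare with the original:
(A) 2x + y  ->  2(y) + (x) = x + 2y   [differs from 2x + y: not invariant]
(B) x^2 - y^2  ->  (y)^2 - (x)^2 = -x^2 + y^2   [differs from x^2 - y^2: not invariant]
(C) x^2 + y^2  ->  (y)^2 + (x)^2 = x^2 + y^2   [equals x^2 + y^2: invariant]
(D) x - y  ->  (y) - (x) = -x + y   [differs from x - y: not invariant]

Only option (C), x^2 + y^2, is unchanged by the transformation.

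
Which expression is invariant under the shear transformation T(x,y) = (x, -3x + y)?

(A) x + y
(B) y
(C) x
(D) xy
C

Under the shear T(x,y) = (x, -3x + y):
Substitute the transformed coordinates into each option and compare with the original:
(A) x + y  ->  (x) + (-3x + y) = -2x + y   [differs from x + y: not invariant]
(B) y  ->  (-3x + y) = -3x + y   [differs from y: not invariant]
(C) x  ->  (x) = x   [equals x: invariant]
(D) xy  ->  (x)(-3x + y) = -3x^2 + xy   [differs from xy: not invariant]

Only option (C), x, is unchanged by the transformation.
A vertical shear moves points parallel to the y-axis, so the x-coordinate (and any function of x alone) is unchanged.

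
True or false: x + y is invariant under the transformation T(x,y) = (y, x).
True

Substitute T(x,y) = (y, x) into the expression and compare with the original.

Original: x + y
After applying T: (y) + (x) = x + y

This is identical to the original x + y, so the expression is invariant.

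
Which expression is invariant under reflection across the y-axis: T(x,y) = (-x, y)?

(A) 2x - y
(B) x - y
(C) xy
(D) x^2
D

The map is reflection across the y-axis: T(x,y) = (-x, y).
Substitute the transformed coordinates into each option and compare with the original:
(A) 2x - y  ->  2(-x) - (y) = -2x - y   [differs from 2x - y: not invariant]
(B) x - y  ->  (-x) - (y) = -x - y   [differs from x - y: not invariant]
(C) xy  ->  (-x)(y) = -xy   [differs from xy: not invariant]
(D) x^2  ->  (-x)^2 = x^2   [equals x^2: invariant]

Only option (D), x^2, is unchanged by the transformation.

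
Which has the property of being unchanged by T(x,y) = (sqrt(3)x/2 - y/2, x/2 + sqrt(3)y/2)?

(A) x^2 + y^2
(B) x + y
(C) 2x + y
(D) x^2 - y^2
A

An expression E(x,y) is invariant under T if E(T(x,y)) = E(x,y). Here T(x,y) = (sqrt(3)x/2 - y/2, x/2 + sqrt(3)y/2).
Substitute the transformed coordinates into each option and compare with the original:
(A) x^2 + y^2  ->  (sqrt(3)x/2 - y/2)^2 + (x/2 + sqrt(3)y/2)^2 = x^2 + y^2   [equals x^2 + y^2: invariant]
(B) x + y  ->  (sqrt(3)x/2 - y/2) + (x/2 + sqrt(3)y/2) = x/2 + sqrt(3)x/2 - y/2 + sqrt(3)y/2   [differs from x + y: not invariant]
(C) 2x + y  ->  2(sqrt(3)x/2 - y/2) + (x/2 + sqrt(3)y/2) = x/2 + sqrt(3)x - y + sqrt(3)y/2   [differs from 2x + y: not invariant]
(D) x^2 - y^2  ->  (sqrt(3)x/2 - y/2)^2 - (x/2 + sqrt(3)y/2)^2 = x^2/2 - sqrt(3)xy - y^2/2   [differs from x^2 - y^2: not invariant]

Only option (A), x^2 + y^2, is unchanged by the transformation.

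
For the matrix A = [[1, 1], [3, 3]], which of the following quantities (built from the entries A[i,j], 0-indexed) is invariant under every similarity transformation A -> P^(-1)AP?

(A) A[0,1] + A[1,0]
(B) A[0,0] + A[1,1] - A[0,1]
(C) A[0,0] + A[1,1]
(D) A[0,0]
C

A[0,0] + A[1,1] is the trace of A. By the cyclic property of the trace, tr(P^(-1)AP) = tr(APP^(-1)) = tr(A), so it is the same for every matrix similar to A.

The other combinations are not similarity invariants. For example, take P = [[1, 1], [0, 1]] (det P = 1), so P^(-1) = [[1, -1], [0, 1]] and
B = P^(-1)AP = [[-2, -4], [3, 6]].
Evaluating each option on A and on B:
(A) A[0,1] + A[1,0]: 4 for A, -1 for B -> changes
(B) A[0,0] + A[1,1] - A[0,1]: 3 for A, 8 for B -> changes
(C) A[0,0] + A[1,1]: 4 for A, 4 for B -> unchanged
(D) A[0,0]: 1 for A, -2 for B -> changes

Only (C) A[0,0] + A[1,1] = 4 survives (and it does so for every P, not just this one), so it is the invariant.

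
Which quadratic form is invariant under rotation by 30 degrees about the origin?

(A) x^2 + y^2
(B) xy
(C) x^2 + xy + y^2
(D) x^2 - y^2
A

Rotation by 30 degrees sends (x, y) to (sqrt(3)x/2 - y/2, x/2 + sqrt(3)y/2).
Substitute the transformed coordinates into each option and compare with the original:
(A) x^2 + y^2  ->  (sqrt(3)x/2 - y/2)^2 + (x/2 + sqrt(3)y/2)^2 = x^2 + y^2   [equals x^2 + y^2: invariant]
(B) xy  ->  (sqrt(3)x/2 - y/2)(x/2 + sqrt(3)y/2) = sqrt(3)x^2/4 + xy/2 - sqrt(3)y^2/4   [differs from xy: not invariant]
(C) x^2 + xy + y^2  ->  (sqrt(3)x/2 - y/2)^2 + (sqrt(3)x/2 - y/2)(x/2 + sqrt(3)y/2) + (x/2 + sqrt(3)y/2)^2 = sqrt(3)x^2/4 + x^2 + xy/2 - sqrt(3)y^2/4 + y^2   [differs from x^2 + xy + y^2: not invariant]
(D) x^2 - y^2  ->  (sqrt(3)x/2 - y/2)^2 - (x/2 + sqrt(3)y/2)^2 = x^2/2 - sqrt(3)xy - y^2/2   [differs from x^2 - y^2: not invariant]

Only option (A), x^2 + y^2, is unchanged by the transformation.
x^2 + y^2 is the squared distance from the origin, which rotations preserve.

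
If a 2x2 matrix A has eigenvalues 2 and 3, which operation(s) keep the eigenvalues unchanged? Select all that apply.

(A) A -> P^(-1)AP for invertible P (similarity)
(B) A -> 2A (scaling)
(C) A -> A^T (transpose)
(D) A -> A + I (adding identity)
A and C

Eigenvalues are preserved by:
1. Similarity transformations: A -> P^(-1)AP (same characteristic polynomial)
2. Transpose: A^T has the same eigenvalues as A

Eigenvalues are NOT preserved by:
- Adding identity: eigenvalues become 2+1, 3+1
- Scaling: eigenvalues become 4, 6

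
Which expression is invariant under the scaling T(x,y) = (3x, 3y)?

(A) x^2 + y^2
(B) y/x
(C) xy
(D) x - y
B

Under the uniform scaling T(x,y) = (3x, 3y):
Substitute the transformed coordinates into each option and compare with the original:
(A) x^2 + y^2  ->  (3x)^2 + (3y)^2 = 9x^2 + 9y^2   [differs from x^2 + y^2: not invariant]
(B) y/x  ->  (3y)/(3x) = y/x   [equals y/x: invariant]
(C) xy  ->  (3x)(3y) = 9xy   [differs from xy: not invariant]
(D) x - y  ->  (3x) - (3y) = 3x - 3y   [differs from x - y: not invariant]

Only option (B), y/x, is unchanged by the transformation.
The common factor 3 cancels in a ratio of coordinates, while sums, products and sums of squares pick up factors of 3 or 9.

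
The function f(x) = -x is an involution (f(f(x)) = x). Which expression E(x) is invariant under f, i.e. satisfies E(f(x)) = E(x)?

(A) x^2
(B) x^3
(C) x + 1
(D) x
A

Replace x by f(x) = -x in each option and simplify. As a quick numerical cross-check, also compare E(4) with E(f(4)) = E(-4).

(A) x^2  ->  (-x)^2, which simplifies back to x^2; check: E(4) = 16, E(-4) = 16.   [invariant]
(B) x^3  ->  (-x)^3 = -x^3; check: E(4) = 64 but E(-4) = -64.   [not invariant]
(C) x + 1  ->  (-x) + 1 = 1 - x; check: E(4) = 5 but E(-4) = -3.   [not invariant]
(D) x  ->  (-x) = -x; check: E(4) = 4 but E(-4) = -4.   [not invariant]

Only (A) is unchanged. E is symmetric under swapping x with f(x) = -x, which is exactly what an involution does.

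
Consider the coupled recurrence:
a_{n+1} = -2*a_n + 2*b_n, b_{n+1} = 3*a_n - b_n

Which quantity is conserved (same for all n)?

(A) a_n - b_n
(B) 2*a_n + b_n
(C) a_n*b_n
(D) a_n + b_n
D

Replace a_n by a_{n+1} = -2*a_n + 2*b_n and b_n by b_{n+1} = 3*a_n - b_n in each option and simplify:
(A) a_n - b_n  ->  (-2*a_n + 2*b_n) - (3*a_n - b_n) = -5*a_n + 3*b_n   [not conserved]
(B) 2*a_n + b_n  ->  2*(-2*a_n + 2*b_n) + (3*a_n - b_n) = -a_n + 3*b_n   [not conserved]
(C) a_n*b_n  ->  (-2*a_n + 2*b_n)*(3*a_n - b_n) = -6*a_n^2 + 8*a_n*b_n - 2*b_n^2   [not conserved]
(D) a_n + b_n  ->  (-2*a_n + 2*b_n) + (3*a_n - b_n) = a_n + b_n   [conserved]

Only (D) a_n + b_n returns to itself after one step, so it is the conserved quantity.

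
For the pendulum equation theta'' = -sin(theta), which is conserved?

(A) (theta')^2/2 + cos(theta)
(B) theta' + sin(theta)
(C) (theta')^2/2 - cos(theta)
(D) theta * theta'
C

A first integral I satisfies dI/dt = 0 along every solution. Differentiate each option and use the equation of motion:
(A) d/dt[(theta')^2/2 + cos(theta)] = theta' theta'' - sin(theta) theta' = -2 theta' sin(theta), not identically 0
(B) d/dt[theta' + sin(theta)] = theta'' + cos(theta) theta' = -sin(theta) + theta' cos(theta), not identically 0
(C) d/dt[(theta')^2/2 - cos(theta)] = theta' theta'' + sin(theta) theta' = theta'(-sin(theta)) + theta' sin(theta) = 0
(D) d/dt[theta * theta'] = (theta')^2 + theta theta'' = (theta')^2 - theta sin(theta), not identically 0

Only (C) has zero time-derivative. This is the total energy: kinetic (theta')^2/2 plus potential -cos(theta).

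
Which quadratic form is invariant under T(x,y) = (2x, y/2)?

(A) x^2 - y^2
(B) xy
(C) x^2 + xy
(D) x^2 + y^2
B

T multiplies x by 2 and divides y by 2.
Substitute the transformed coordinates into each option and compare with the original:
(A) x^2 - y^2  ->  (2x)^2 - (y/2)^2 = 4x^2 - y^2/4   [differs from x^2 - y^2: not invariant]
(B) xy  ->  (2x)(y/2) = xy   [equals xy: invariant]
(C) x^2 + xy  ->  (2x)^2 + (2x)(y/2) = 4x^2 + xy   [differs from x^2 + xy: not invariant]
(D) x^2 + y^2  ->  (2x)^2 + (y/2)^2 = 4x^2 + y^2/4   [differs from x^2 + y^2: not invariant]

Only option (B), xy, is unchanged by the transformation.
The factors 2 and 1/2 cancel only in the pure product xy.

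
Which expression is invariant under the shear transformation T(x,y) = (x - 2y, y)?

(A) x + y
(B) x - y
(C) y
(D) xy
C

Under the shear T(x,y) = (x - 2y, y):
Substitute the transformed coordinates into each option and compare with the original:
(A) x + y  ->  (x - 2y) + (y) = x - y   [differs from x + y: not invariant]
(B) x - y  ->  (x - 2y) - (y) = x - 3y   [differs from x - y: not invariant]
(C) y  ->  (y) = y   [equals y: invariant]
(D) xy  ->  (x - 2y)(y) = xy - 2y^2   [differs from xy: not invariant]

Only option (C), y, is unchanged by the transformation.
A horizontal shear moves points parallel to the x-axis, so the y-coordinate (and any function of y alone) is unchanged.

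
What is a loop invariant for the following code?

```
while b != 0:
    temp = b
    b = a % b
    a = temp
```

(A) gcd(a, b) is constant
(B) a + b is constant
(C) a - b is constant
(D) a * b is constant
A

A loop invariant must hold before the first iteration and be re-established by every execution of the body.

(A) gcd(a, b) is constant: One iteration replaces (a, b) by (b, a mod b). Since a mod b = a - q*b for an integer q, any common divisor of a and b divides b and a mod b, and conversely; hence gcd(b, a mod b) = gcd(a, b). For instance (25, 8) -> (8, 1) keeps gcd = 1. At exit b = 0 and a = gcd of the original inputs.

The other options fail:
(B) a + b is constant: e.g. (a, b) = (25, 8) -> (8, 1): the sum goes from 33 to 9.
(C) a - b is constant: e.g. (a, b) = (25, 8) -> (8, 1): the difference goes from 17 to 7.
(D) a * b is constant: e.g. (a, b) = (25, 8) -> (8, 1): the product goes from 200 to 8.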